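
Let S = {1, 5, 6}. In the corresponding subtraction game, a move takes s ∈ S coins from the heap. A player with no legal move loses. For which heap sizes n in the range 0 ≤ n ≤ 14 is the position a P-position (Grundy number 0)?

n :  0  1  2  3  4  5  6  7  8  9 10 11 12 13 14
G :  0  1  0  1  0  1  2  3  2  3  2  0  1  0  1
P-positions are exactly the n with G(n) = 0.

0, 2, 4, 11, 13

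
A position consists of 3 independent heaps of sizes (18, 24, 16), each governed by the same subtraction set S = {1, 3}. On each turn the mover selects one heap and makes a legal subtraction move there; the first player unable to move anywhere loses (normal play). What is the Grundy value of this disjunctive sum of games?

All heaps use S = {1, 3}:
n :  0  1  2  3  4  5  6  7  8  9 10 11 12 13 14 15 16 17 18 19 20 21 22 23 24
G :  0  1  0  1  0  1  0  1  0  1  0  1  0  1  0  1  0  1  0  1  0  1  0  1  0
Heap A: G(18) = 0.
Heap B: G(24) = 0.
Heap C: G(16) = 0.
Combined Grundy value = 0 ⊕ 0 ⊕ 0 = 0.

0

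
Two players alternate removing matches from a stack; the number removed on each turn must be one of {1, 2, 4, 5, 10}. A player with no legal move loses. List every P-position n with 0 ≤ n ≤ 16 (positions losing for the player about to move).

0, 3, 6, 9, 12, 15

n :  0  1  2  3  4  5  6  7  8  9 10 11 12 13 14 15 16
G :  0  1  2  0  1  2  0  1  2  0  1  2  0  1  2  0  1
P-positions are exactly the n with G(n) = 0.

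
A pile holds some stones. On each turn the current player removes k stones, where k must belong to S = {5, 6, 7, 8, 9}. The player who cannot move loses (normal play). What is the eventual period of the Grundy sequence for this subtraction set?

G(0) = 0
G(1) = mex{} = 0
G(2) = mex{} = 0
G(3) = mex{} = 0
G(4) = mex{} = 0
G(5) = mex{0} = 1
G(6) = mex{0,0} = 1
G(7) = mex{0,0,0} = 1
G(8) = mex{0,0,0,0} = 1
G(9) = mex{0,0,0,0,0} = 1
G(10) = mex{1,0,0,0,0} = 2
G(11) = mex{1,1,0,0,0} = 2
G(12) = mex{1,1,1,0,0} = 2
G(13) = mex{1,1,1,1,0} = 2
G(14) = mex{1,1,1,1,1} = 0
G(15) = mex{2,1,1,1,1} = 0
G(16) = mex{2,2,1,1,1} = 0
G(17) = mex{2,2,2,1,1} = 0
G(18) = mex{2,2,2,2,1} = 0
G(19) = mex{0,2,2,2,2} = 1
G(20) = mex{0,0,2,2,2} = 1
G(21) = mex{0,0,0,2,2} = 1
G(22) = mex{0,0,0,0,2} = 1
G(23) = mex{0,0,0,0,0} = 1
G(24) = mex{1,0,0,0,0} = 2
G(25) = mex{1,1,0,0,0} = 2
G(26) = mex{1,1,1,0,0} = 2
G(27) = mex{1,1,1,1,0} = 2
G(28) = mex{1,1,1,1,1} = 0
G(29) = mex{2,1,1,1,1} = 0
G(n+14) = G(n) holds for n = 0,…,8 (a full window of length max(S) = 9), so the sequence is purely periodic with period 14.

14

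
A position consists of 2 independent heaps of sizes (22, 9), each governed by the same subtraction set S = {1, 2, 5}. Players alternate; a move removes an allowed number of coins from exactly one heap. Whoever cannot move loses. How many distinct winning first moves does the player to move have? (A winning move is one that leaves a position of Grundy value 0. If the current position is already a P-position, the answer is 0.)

All heaps use S = {1, 2, 5}:
G(0) = 0
G(1) = mex{0} = 1
G(2) = mex{1,0} = 2
G(3) = mex{2,1} = 0
G(4) = mex{0,2} = 1
G(5) = mex{1,0,0} = 2
G(6) = mex{2,1,1} = 0
G(7) = mex{0,2,2} = 1
G(8) = mex{1,0,0} = 2
G(9) = mex{2,1,1} = 0
G(10) = mex{0,2,2} = 1
G(11) = mex{1,0,0} = 2
G(12) = mex{2,1,1} = 0
G(13) = mex{0,2,2} = 1
G(14) = mex{1,0,0} = 2
G(15) = mex{2,1,1} = 0
G(16) = mex{0,2,2} = 1
G(17) = mex{1,0,0} = 2
G(18) = mex{2,1,1} = 0
G(19) = mex{0,2,2} = 1
G(20) = mex{1,0,0} = 2
G(21) = mex{2,1,1} = 0
G(22) = mex{0,2,2} = 1
Heap A: G(22) = 1.
Heap B: G(9) = 0.
Combined Grundy value = 1 ⊕ 0 = 1.
A winning move leaves total XOR = 0, i.e. changes one component's Grundy value g to g ⊕ X where X is the current total.
Heap A: need g' = 1⊕1 = 0. Options: 22−1→G=0, 22−2→G=2, 22−5→G=2. Hits: 1.
Heap B: need g' = 0⊕1 = 1. Options: 9−1→G=2, 9−2→G=1, 9−5→G=1. Hits: 2.

3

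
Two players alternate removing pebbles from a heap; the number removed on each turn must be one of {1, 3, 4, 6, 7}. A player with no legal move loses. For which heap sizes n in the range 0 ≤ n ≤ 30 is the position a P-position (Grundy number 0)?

0, 2, 10, 12, 20, 22, 30

n :  0  1  2  3  4  5  6  7  8  9 10 11 12 13 14 15 16 17 18 19 20 21 22 23 24 25 26 27 28 29 30
G :  0  1  0  1  2  3  2  3  4  5  0  1  0  1  2  3  2  3  4  5  0  1  0  1  2  3  2  3  4  5  0
P-positions are exactly the n with G(n) = 0.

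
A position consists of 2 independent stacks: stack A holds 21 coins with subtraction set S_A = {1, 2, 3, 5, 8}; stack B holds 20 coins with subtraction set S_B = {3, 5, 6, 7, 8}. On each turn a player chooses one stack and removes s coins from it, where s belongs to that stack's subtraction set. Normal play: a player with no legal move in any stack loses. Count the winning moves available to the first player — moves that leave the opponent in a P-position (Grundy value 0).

3

Stack A, S = {1, 2, 3, 5, 8}:
n :  0  1  2  3  4  5  6  7  8  9 10 11 12 13 14 15 16 17 18 19 20 21
G :  0  1  2  3  0  1  2  3  4  5  0  1  2  3  0  1  2  3  4  5  0  1
G_A(21) = 1.
Stack B, S = {3, 5, 6, 7, 8}:
n :  0  1  2  3  4  5  6  7  8  9 10 11 12 13 14 15 16 17 18 19 20
G :  0  0  0  1  1  1  2  2  2  3  3  0  0  0  1  1  1  2  2  2  3
G_B(20) = 3.
Combined Grundy value = 1 ⊕ 3 = 2.
A winning move leaves total XOR = 0, i.e. changes one component's Grundy value g to g ⊕ X where X is the current total.
Stack A: need g' = 1⊕2 = 3. Options: 21−1→G=0, 21−2→G=5, 21−3→G=4, 21−5→G=2, 21−8→G=3. Hits: 1.
Stack B: need g' = 3⊕2 = 1. Options: 20−3→G=2, 20−5→G=1, 20−6→G=1, 20−7→G=0, 20−8→G=0. Hits: 2.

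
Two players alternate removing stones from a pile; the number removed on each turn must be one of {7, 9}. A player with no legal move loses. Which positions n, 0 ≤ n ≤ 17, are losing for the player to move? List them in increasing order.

n :  0  1  2  3  4  5  6  7  8  9 10 11 12 13 14 15 16 17
G :  0  0  0  0  0  0  0  1  1  1  1  1  1  1  2  2  0  0
P-positions are exactly the n with G(n) = 0.

0, 1, 2, 3, 4, 5, 6, 16, 17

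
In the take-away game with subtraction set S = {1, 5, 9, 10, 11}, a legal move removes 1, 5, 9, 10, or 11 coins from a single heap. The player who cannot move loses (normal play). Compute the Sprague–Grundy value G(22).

n :  0  1  2  3  4  5  6  7  8  9 10 11 12 13 14 15 16 17 18 19 20 21 22
G :  0  1  0  1  0  1  0  1  0  1  2  3  2  3  2  3  2  3  2  3  0  1  0

0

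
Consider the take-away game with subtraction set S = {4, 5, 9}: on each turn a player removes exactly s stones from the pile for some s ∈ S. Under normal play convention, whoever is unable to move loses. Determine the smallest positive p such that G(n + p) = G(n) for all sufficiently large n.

G(0) = 0
G(1) = mex{} = 0
G(2) = mex{} = 0
G(3) = mex{} = 0
G(4) = mex{0} = 1
G(5) = mex{0,0} = 1
G(6) = mex{0,0} = 1
G(7) = mex{0,0} = 1
G(8) = mex{1,0} = 2
G(9) = mex{1,1,0} = 2
G(10) = mex{1,1,0} = 2
G(11) = mex{1,1,0} = 2
G(12) = mex{2,1,0} = 3
G(13) = mex{2,2,1} = 0
G(14) = mex{2,2,1} = 0
G(15) = mex{2,2,1} = 0
G(16) = mex{3,2,1} = 0
G(17) = mex{0,3,2} = 1
G(18) = mex{0,0,2} = 1
G(19) = mex{0,0,2} = 1
G(20) = mex{0,0,2} = 1
G(21) = mex{1,0,3} = 2
G(22) = mex{1,1,0} = 2
G(23) = mex{1,1,0} = 2
G(24) = mex{1,1,0} = 2
G(25) = mex{2,1,0} = 3
G(26) = mex{2,2,1} = 0
G(27) = mex{2,2,1} = 0
G(n+13) = G(n) holds for n = 0,…,8 (a full window of length max(S) = 9), so the sequence is purely periodic with period 13.

13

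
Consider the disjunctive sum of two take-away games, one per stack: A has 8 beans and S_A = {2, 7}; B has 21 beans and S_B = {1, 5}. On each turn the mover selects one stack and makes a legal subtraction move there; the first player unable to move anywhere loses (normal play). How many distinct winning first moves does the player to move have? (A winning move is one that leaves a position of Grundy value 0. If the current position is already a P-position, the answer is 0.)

1

Stack A, S = {2, 7}:
n : 0 1 2 3 4 5 6 7 8
G : 0 0 1 1 0 0 1 1 2
G_A(8) = 2.
Stack B, S = {1, 5}:
G(0) = 0
G(1) = mex{0} = 1
G(2) = mex{1} = 0
G(3) = mex{0} = 1
G(4) = mex{1} = 0
G(5) = mex{0,0} = 1
G(6) = mex{1,1} = 0
G(7) = mex{0,0} = 1
G(8) = mex{1,1} = 0
G(9) = mex{0,0} = 1
G(10) = mex{1,1} = 0
G(11) = mex{0,0} = 1
G(12) = mex{1,1} = 0
G(13) = mex{0,0} = 1
G(14) = mex{1,1} = 0
G(15) = mex{0,0} = 1
G(16) = mex{1,1} = 0
G(17) = mex{0,0} = 1
G(18) = mex{1,1} = 0
G(19) = mex{0,0} = 1
G(20) = mex{1,1} = 0
G(21) = mex{0,0} = 1
G_B(21) = 1.
Combined Grundy value = 2 ⊕ 1 = 3.
A winning move leaves total XOR = 0, i.e. changes one component's Grundy value g to g ⊕ X where X is the current total.
Stack A: need g' = 2⊕3 = 1. Options: 8−2→G=1, 8−7→G=0. Hits: 1.
Stack B: need g' = 1⊕3 = 2. Options: 21−1→G=0, 21−5→G=0. Hits: 0.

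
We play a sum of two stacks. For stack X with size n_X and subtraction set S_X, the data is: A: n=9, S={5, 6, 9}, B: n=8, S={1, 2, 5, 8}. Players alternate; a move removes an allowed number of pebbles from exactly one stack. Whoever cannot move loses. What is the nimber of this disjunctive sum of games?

Stack A, S = {5, 6, 9}:
G(0) = 0
G(1) = mex{} = 0
G(2) = mex{} = 0
G(3) = mex{} = 0
G(4) = mex{} = 0
G(5) = mex{0} = 1
G(6) = mex{0,0} = 1
G(7) = mex{0,0} = 1
G(8) = mex{0,0} = 1
G(9) = mex{0,0,0} = 1
G_A(9) = 1.
Stack B, S = {1, 2, 5, 8}:
G(0) = 0
G(1) = mex{0} = 1
G(2) = mex{1,0} = 2
G(3) = mex{2,1} = 0
G(4) = mex{0,2} = 1
G(5) = mex{1,0,0} = 2
G(6) = mex{2,1,1} = 0
G(7) = mex{0,2,2} = 1
G(8) = mex{1,0,0,0} = 2
G_B(8) = 2.
Combined Grundy value = 1 ⊕ 2 = 3.

3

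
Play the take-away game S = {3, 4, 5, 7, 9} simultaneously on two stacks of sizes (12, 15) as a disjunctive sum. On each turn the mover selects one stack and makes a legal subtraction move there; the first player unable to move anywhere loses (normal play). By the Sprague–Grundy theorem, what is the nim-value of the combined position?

1

All stacks use S = {3, 4, 5, 7, 9}:
G(0) = 0
G(1) = mex{} = 0
G(2) = mex{} = 0
G(3) = mex{0} = 1
G(4) = mex{0,0} = 1
G(5) = mex{0,0,0} = 1
G(6) = mex{1,0,0} = 2
G(7) = mex{1,1,0,0} = 2
G(8) = mex{1,1,1,0} = 2
G(9) = mex{2,1,1,0,0} = 3
G(10) = mex{2,2,1,1,0} = 3
G(11) = mex{2,2,2,1,0} = 3
G(12) = mex{3,2,2,1,1} = 0
G(13) = mex{3,3,2,2,1} = 0
G(14) = mex{3,3,3,2,1} = 0
G(15) = mex{0,3,3,2,2} = 1
Stack A: G(12) = 0.
Stack B: G(15) = 1.
Combined Grundy value = 0 ⊕ 1 = 1.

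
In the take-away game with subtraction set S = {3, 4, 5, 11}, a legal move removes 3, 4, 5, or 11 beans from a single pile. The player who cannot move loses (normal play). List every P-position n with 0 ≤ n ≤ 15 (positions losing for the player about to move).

0, 1, 2, 8, 9, 10

G(0) = 0
G(1) = mex{} = 0
G(2) = mex{} = 0
G(3) = mex{0} = 1
G(4) = mex{0,0} = 1
G(5) = mex{0,0,0} = 1
G(6) = mex{1,0,0} = 2
G(7) = mex{1,1,0} = 2
G(8) = mex{1,1,1} = 0
G(9) = mex{2,1,1} = 0
G(10) = mex{2,2,1} = 0
G(11) = mex{0,2,2,0} = 1
G(12) = mex{0,0,2,0} = 1
G(13) = mex{0,0,0,0} = 1
G(14) = mex{1,0,0,1} = 2
G(15) = mex{1,1,0,1} = 2
P-positions are exactly the n with G(n) = 0.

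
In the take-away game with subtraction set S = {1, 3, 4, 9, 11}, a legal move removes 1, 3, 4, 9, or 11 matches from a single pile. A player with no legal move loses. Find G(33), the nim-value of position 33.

4

n :  0  1  2  3  4  5  6  7  8  9 10 11 12 13 14 15 16 17 18 19 20 21 22 23 24 25 26 27 28 29 30 31 32 33
G :  0  1  0  1  2  3  2  0  1  4  3  2  0  1  0  1  2  3  2  0  1  4  3  2  0  1  0  1  2  3  2  0  1  4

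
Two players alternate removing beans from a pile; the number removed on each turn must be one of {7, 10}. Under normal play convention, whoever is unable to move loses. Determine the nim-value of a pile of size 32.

G(0) = 0
G(1) = mex{} = 0
G(2) = mex{} = 0
G(3) = mex{} = 0
G(4) = mex{} = 0
G(5) = mex{} = 0
G(6) = mex{} = 0
G(7) = mex{0} = 1
G(8) = mex{0} = 1
G(9) = mex{0} = 1
G(10) = mex{0,0} = 1
G(11) = mex{0,0} = 1
G(12) = mex{0,0} = 1
G(13) = mex{0,0} = 1
G(14) = mex{1,0} = 2
G(15) = mex{1,0} = 2
G(16) = mex{1,0} = 2
G(17) = mex{1,1} = 0
G(18) = mex{1,1} = 0
G(19) = mex{1,1} = 0
G(20) = mex{1,1} = 0
G(21) = mex{2,1} = 0
G(22) = mex{2,1} = 0
G(23) = mex{2,1} = 0
G(24) = mex{0,2} = 1
G(25) = mex{0,2} = 1
G(26) = mex{0,2} = 1
G(27) = mex{0,0} = 1
G(28) = mex{0,0} = 1
G(29) = mex{0,0} = 1
G(30) = mex{0,0} = 1
G(31) = mex{1,0} = 2
G(32) = mex{1,0} = 2

2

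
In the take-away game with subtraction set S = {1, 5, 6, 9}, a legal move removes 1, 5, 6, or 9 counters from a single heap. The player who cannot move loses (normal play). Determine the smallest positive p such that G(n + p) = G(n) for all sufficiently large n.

12

n :  0  1  2  3  4  5  6  7  8  9 10 11 12 13 14 15 16 17 18 19 20 21 22 23 24 25
G :  0  1  0  1  0  1  2  3  2  3  2  3  0  1  0  1  0  1  2  3  2  3  2  3  0  1
G(n+12) = G(n) holds for n = 0,…,8 (a full window of length max(S) = 9), so the sequence is purely periodic with period 12.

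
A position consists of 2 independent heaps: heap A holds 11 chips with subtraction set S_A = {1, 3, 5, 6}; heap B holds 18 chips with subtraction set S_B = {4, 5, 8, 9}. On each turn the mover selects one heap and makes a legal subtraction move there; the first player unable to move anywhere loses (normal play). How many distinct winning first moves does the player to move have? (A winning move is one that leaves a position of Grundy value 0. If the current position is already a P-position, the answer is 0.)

3

Heap A, S = {1, 3, 5, 6}:
G(0) = 0
G(1) = mex{0} = 1
G(2) = mex{1} = 0
G(3) = mex{0,0} = 1
G(4) = mex{1,1} = 0
G(5) = mex{0,0,0} = 1
G(6) = mex{1,1,1,0} = 2
G(7) = mex{2,0,0,1} = 3
G(8) = mex{3,1,1,0} = 2
G(9) = mex{2,2,0,1} = 3
G(10) = mex{3,3,1,0} = 2
G(11) = mex{2,2,2,1} = 0
G_A(11) = 0.
Heap B, S = {4, 5, 8, 9}:
G(0) = 0
G(1) = mex{} = 0
G(2) = mex{} = 0
G(3) = mex{} = 0
G(4) = mex{0} = 1
G(5) = mex{0,0} = 1
G(6) = mex{0,0} = 1
G(7) = mex{0,0} = 1
G(8) = mex{1,0,0} = 2
G(9) = mex{1,1,0,0} = 2
G(10) = mex{1,1,0,0} = 2
G(11) = mex{1,1,0,0} = 2
G(12) = mex{2,1,1,0} = 3
G(13) = mex{2,2,1,1} = 0
G(14) = mex{2,2,1,1} = 0
G(15) = mex{2,2,1,1} = 0
G(16) = mex{3,2,2,1} = 0
G(17) = mex{0,3,2,2} = 1
G(18) = mex{0,0,2,2} = 1
G_B(18) = 1.
Combined Grundy value = 0 ⊕ 1 = 1.
A winning move leaves total XOR = 0, i.e. changes one component's Grundy value g to g ⊕ X where X is the current total.
Heap A: need g' = 0⊕1 = 1. Options: 11−1→G=2, 11−3→G=2, 11−5→G=2, 11−6→G=1. Hits: 1.
Heap B: need g' = 1⊕1 = 0. Options: 18−4→G=0, 18−5→G=0, 18−8→G=2, 18−9→G=2. Hits: 2.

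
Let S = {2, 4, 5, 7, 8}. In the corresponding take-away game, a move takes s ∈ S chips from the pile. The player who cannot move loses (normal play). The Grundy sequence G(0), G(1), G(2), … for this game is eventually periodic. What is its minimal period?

n :  0  1  2  3  4  5  6  7  8  9 10 11 12 13 14 15 16 17 18 19 20 21
G :  0  0  1  1  2  2  3  3  4  4  0  0  1  1  2  2  3  3  4  4  0  0
G(n+10) = G(n) holds for n = 0,…,7 (a full window of length max(S) = 8), so the sequence is purely periodic with period 10.

10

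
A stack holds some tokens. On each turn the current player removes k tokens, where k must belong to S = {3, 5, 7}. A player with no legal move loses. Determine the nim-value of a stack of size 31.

0

n :  0  1  2  3  4  5  6  7  8  9 10 11 12 13 14 15 16 17 18 19 20 21 22 23 24 25 26 27 28 29 30 31
G :  0  0  0  1  1  1  2  2  2  3  0  0  0  1  1  1  2  2  2  3  0  0  0  1  1  1  2  2  2  3  0  0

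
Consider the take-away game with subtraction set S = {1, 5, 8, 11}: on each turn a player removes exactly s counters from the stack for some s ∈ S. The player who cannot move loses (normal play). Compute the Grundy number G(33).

1

n :  0  1  2  3  4  5  6  7  8  9 10 11 12 13 14 15 16 17 18 19 20 21 22 23 24 25 26 27 28 29 30 31 32 33
G :  0  1  0  1  0  1  0  1  2  3  2  3  2  3  2  3  0  1  0  1  0  1  0  1  2  3  2  3  2  3  2  3  0  1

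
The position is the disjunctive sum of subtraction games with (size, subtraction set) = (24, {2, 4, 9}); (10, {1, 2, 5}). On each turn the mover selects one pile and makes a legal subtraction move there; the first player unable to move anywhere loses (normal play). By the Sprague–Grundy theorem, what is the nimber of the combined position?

1

Pile A, S = {2, 4, 9}:
n :  0  1  2  3  4  5  6  7  8  9 10 11 12 13 14 15 16 17 18 19 20 21 22 23 24
G :  0  0  1  1  2  2  0  0  1  1  2  2  0  0  1  1  2  2  0  0  1  1  2  2  0
G_A(24) = 0.
Pile B, S = {1, 2, 5}:
n :  0  1  2  3  4  5  6  7  8  9 10
G :  0  1  2  0  1  2  0  1  2  0  1
G_B(10) = 1.
Combined Grundy value = 0 ⊕ 1 = 1.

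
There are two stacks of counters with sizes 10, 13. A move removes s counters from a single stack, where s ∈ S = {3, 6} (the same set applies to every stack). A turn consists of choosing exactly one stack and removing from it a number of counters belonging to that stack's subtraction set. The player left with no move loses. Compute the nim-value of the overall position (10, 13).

1

All stacks use S = {3, 6}:
G(0) = 0
G(1) = mex{} = 0
G(2) = mex{} = 0
G(3) = mex{0} = 1
G(4) = mex{0} = 1
G(5) = mex{0} = 1
G(6) = mex{1,0} = 2
G(7) = mex{1,0} = 2
G(8) = mex{1,0} = 2
G(9) = mex{2,1} = 0
G(10) = mex{2,1} = 0
G(11) = mex{2,1} = 0
G(12) = mex{0,2} = 1
G(13) = mex{0,2} = 1
Stack A: G(10) = 0.
Stack B: G(13) = 1.
Combined Grundy value = 0 ⊕ 1 = 1.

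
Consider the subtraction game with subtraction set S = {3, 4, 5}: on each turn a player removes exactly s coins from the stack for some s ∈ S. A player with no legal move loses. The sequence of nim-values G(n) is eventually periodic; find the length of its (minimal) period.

8

G(0) = 0
G(1) = mex{} = 0
G(2) = mex{} = 0
G(3) = mex{0} = 1
G(4) = mex{0,0} = 1
G(5) = mex{0,0,0} = 1
G(6) = mex{1,0,0} = 2
G(7) = mex{1,1,0} = 2
G(8) = mex{1,1,1} = 0
G(9) = mex{2,1,1} = 0
G(10) = mex{2,2,1} = 0
G(11) = mex{0,2,2} = 1
G(12) = mex{0,0,2} = 1
G(13) = mex{0,0,0} = 1
G(14) = mex{1,0,0} = 2
G(15) = mex{1,1,0} = 2
G(16) = mex{1,1,1} = 0
G(17) = mex{2,1,1} = 0
G(n+8) = G(n) holds for n = 0,…,4 (a full window of length max(S) = 5), so the sequence is purely periodic with period 8.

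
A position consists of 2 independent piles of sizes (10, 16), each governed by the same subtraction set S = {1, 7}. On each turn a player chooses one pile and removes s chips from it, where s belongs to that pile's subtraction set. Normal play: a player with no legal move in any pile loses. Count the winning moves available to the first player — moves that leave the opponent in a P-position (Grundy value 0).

All piles use S = {1, 7}:
n :  0  1  2  3  4  5  6  7  8  9 10 11 12 13 14 15 16
G :  0  1  0  1  0  1  0  1  0  1  0  1  0  1  0  1  0
Pile A: G(10) = 0.
Pile B: G(16) = 0.
Combined Grundy value = 0 ⊕ 0 = 0.
A winning move leaves total XOR = 0, i.e. changes one component's Grundy value g to g ⊕ X where X is the current total.
Pile A: target g' = 0⊕0 = 0, but every legal move changes the Grundy value (mex property), so 0 moves.
Pile B: target g' = 0⊕0 = 0, but every legal move changes the Grundy value (mex property), so 0 moves.

0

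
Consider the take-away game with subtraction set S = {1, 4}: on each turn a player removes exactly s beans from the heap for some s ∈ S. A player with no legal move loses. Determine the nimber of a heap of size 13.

1

n :  0  1  2  3  4  5  6  7  8  9 10 11 12 13
G :  0  1  0  1  2  0  1  0  1  2  0  1  0  1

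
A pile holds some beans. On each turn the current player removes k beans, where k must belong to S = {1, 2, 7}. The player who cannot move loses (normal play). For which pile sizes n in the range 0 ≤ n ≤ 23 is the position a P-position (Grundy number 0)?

G(0) = 0
G(1) = mex{0} = 1
G(2) = mex{1,0} = 2
G(3) = mex{2,1} = 0
G(4) = mex{0,2} = 1
G(5) = mex{1,0} = 2
G(6) = mex{2,1} = 0
G(7) = mex{0,2,0} = 1
G(8) = mex{1,0,1} = 2
G(9) = mex{2,1,2} = 0
G(10) = mex{0,2,0} = 1
G(11) = mex{1,0,1} = 2
G(12) = mex{2,1,2} = 0
G(13) = mex{0,2,0} = 1
G(14) = mex{1,0,1} = 2
G(15) = mex{2,1,2} = 0
G(16) = mex{0,2,0} = 1
G(17) = mex{1,0,1} = 2
G(18) = mex{2,1,2} = 0
G(19) = mex{0,2,0} = 1
G(20) = mex{1,0,1} = 2
G(21) = mex{2,1,2} = 0
G(22) = mex{0,2,0} = 1
G(23) = mex{1,0,1} = 2
P-positions are exactly the n with G(n) = 0.

0, 3, 6, 9, 12, 15, 18, 21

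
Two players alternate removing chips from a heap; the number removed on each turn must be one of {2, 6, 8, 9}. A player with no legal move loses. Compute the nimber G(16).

G(0) = 0
G(1) = mex{} = 0
G(2) = mex{0} = 1
G(3) = mex{0} = 1
G(4) = mex{1} = 0
G(5) = mex{1} = 0
G(6) = mex{0,0} = 1
G(7) = mex{0,0} = 1
G(8) = mex{1,1,0} = 2
G(9) = mex{1,1,0,0} = 2
G(10) = mex{2,0,1,0} = 3
G(11) = mex{2,0,1,1} = 3
G(12) = mex{3,1,0,1} = 2
G(13) = mex{3,1,0,0} = 2
G(14) = mex{2,2,1,0} = 3
G(15) = mex{2,2,1,1} = 0
G(16) = mex{3,3,2,1} = 0

0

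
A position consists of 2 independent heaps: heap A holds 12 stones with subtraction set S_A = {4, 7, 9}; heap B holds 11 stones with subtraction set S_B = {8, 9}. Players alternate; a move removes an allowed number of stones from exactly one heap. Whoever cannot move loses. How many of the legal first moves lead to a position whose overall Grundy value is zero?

1

Heap A, S = {4, 7, 9}:
G(0) = 0
G(1) = mex{} = 0
G(2) = mex{} = 0
G(3) = mex{} = 0
G(4) = mex{0} = 1
G(5) = mex{0} = 1
G(6) = mex{0} = 1
G(7) = mex{0,0} = 1
G(8) = mex{1,0} = 2
G(9) = mex{1,0,0} = 2
G(10) = mex{1,0,0} = 2
G(11) = mex{1,1,0} = 2
G(12) = mex{2,1,0} = 3
G_A(12) = 3.
Heap B, S = {8, 9}:
n :  0  1  2  3  4  5  6  7  8  9 10 11
G :  0  0  0  0  0  0  0  0  1  1  1  1
G_B(11) = 1.
Combined Grundy value = 3 ⊕ 1 = 2.
A winning move leaves total XOR = 0, i.e. changes one component's Grundy value g to g ⊕ X where X is the current total.
Heap A: need g' = 3⊕2 = 1. Options: 12−4→G=2, 12−7→G=1, 12−9→G=0. Hits: 1.
Heap B: need g' = 1⊕2 = 3. Options: 11−8→G=0, 11−9→G=0. Hits: 0.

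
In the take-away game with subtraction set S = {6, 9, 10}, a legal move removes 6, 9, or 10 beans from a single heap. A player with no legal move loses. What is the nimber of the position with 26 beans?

1

n :  0  1  2  3  4  5  6  7  8  9 10 11 12 13 14 15 16 17 18 19 20 21 22 23 24 25 26
G :  0  0  0  0  0  0  1  1  1  1  1  1  2  2  2  2  0  0  0  0  0  0  1  1  1  1  1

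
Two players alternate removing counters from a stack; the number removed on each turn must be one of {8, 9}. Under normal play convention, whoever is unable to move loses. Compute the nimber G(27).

1

n :  0  1  2  3  4  5  6  7  8  9 10 11 12 13 14 15 16 17 18 19 20 21 22 23 24 25 26 27
G :  0  0  0  0  0  0  0  0  1  1  1  1  1  1  1  1  2  0  0  0  0  0  0  0  0  1  1  1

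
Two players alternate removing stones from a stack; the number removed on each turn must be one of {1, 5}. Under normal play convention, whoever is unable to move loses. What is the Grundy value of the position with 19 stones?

G(0) = 0
G(1) = mex{0} = 1
G(2) = mex{1} = 0
G(3) = mex{0} = 1
G(4) = mex{1} = 0
G(5) = mex{0,0} = 1
G(6) = mex{1,1} = 0
G(7) = mex{0,0} = 1
G(8) = mex{1,1} = 0
G(9) = mex{0,0} = 1
G(10) = mex{1,1} = 0
G(11) = mex{0,0} = 1
G(12) = mex{1,1} = 0
G(13) = mex{0,0} = 1
G(14) = mex{1,1} = 0
G(15) = mex{0,0} = 1
G(16) = mex{1,1} = 0
G(17) = mex{0,0} = 1
G(18) = mex{1,1} = 0
G(19) = mex{0,0} = 1

1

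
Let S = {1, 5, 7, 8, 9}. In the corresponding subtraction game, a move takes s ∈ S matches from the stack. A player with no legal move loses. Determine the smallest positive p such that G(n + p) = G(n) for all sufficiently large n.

G(0) = 0
G(1) = mex{0} = 1
G(2) = mex{1} = 0
G(3) = mex{0} = 1
G(4) = mex{1} = 0
G(5) = mex{0,0} = 1
G(6) = mex{1,1} = 0
G(7) = mex{0,0,0} = 1
G(8) = mex{1,1,1,0} = 2
G(9) = mex{2,0,0,1,0} = 3
G(10) = mex{3,1,1,0,1} = 2
G(11) = mex{2,0,0,1,0} = 3
G(12) = mex{3,1,1,0,1} = 2
G(13) = mex{2,2,0,1,0} = 3
G(14) = mex{3,3,1,0,1} = 2
G(15) = mex{2,2,2,1,0} = 3
G(16) = mex{3,3,3,2,1} = 0
G(17) = mex{0,2,2,3,2} = 1
G(18) = mex{1,3,3,2,3} = 0
G(19) = mex{0,2,2,3,2} = 1
G(20) = mex{1,3,3,2,3} = 0
G(21) = mex{0,0,2,3,2} = 1
G(22) = mex{1,1,3,2,3} = 0
G(23) = mex{0,0,0,3,2} = 1
G(24) = mex{1,1,1,0,3} = 2
G(25) = mex{2,0,0,1,0} = 3
G(26) = mex{3,1,1,0,1} = 2
G(27) = mex{2,0,0,1,0} = 3
G(28) = mex{3,1,1,0,1} = 2
G(29) = mex{2,2,0,1,0} = 3
G(30) = mex{3,3,1,0,1} = 2
G(31) = mex{2,2,2,1,0} = 3
G(32) = mex{3,3,3,2,1} = 0
G(33) = mex{0,2,2,3,2} = 1
G(n+16) = G(n) holds for n = 0,…,8 (a full window of length max(S) = 9), so the sequence is purely periodic with period 16.

16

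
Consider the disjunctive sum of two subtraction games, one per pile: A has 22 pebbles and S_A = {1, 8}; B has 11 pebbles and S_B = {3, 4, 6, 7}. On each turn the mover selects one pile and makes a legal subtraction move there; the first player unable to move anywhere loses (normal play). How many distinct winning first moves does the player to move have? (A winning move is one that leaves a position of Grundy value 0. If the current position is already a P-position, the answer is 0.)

0

Pile A, S = {1, 8}:
n :  0  1  2  3  4  5  6  7  8  9 10 11 12 13 14 15 16 17 18 19 20 21 22
G :  0  1  0  1  0  1  0  1  2  0  1  0  1  0  1  0  1  2  0  1  0  1  0
G_A(22) = 0.
Pile B, S = {3, 4, 6, 7}:
n :  0  1  2  3  4  5  6  7  8  9 10 11
G :  0  0  0  1  1  1  2  2  2  3  0  0
G_B(11) = 0.
Combined Grundy value = 0 ⊕ 0 = 0.
A winning move leaves total XOR = 0, i.e. changes one component's Grundy value g to g ⊕ X where X is the current total.
Pile A: target g' = 0⊕0 = 0, but every legal move changes the Grundy value (mex property), so 0 moves.
Pile B: target g' = 0⊕0 = 0, but every legal move changes the Grundy value (mex property), so 0 moves.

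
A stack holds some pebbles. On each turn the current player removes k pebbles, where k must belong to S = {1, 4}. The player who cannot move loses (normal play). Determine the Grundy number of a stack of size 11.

1

G(0) = 0
G(1) = mex{0} = 1
G(2) = mex{1} = 0
G(3) = mex{0} = 1
G(4) = mex{1,0} = 2
G(5) = mex{2,1} = 0
G(6) = mex{0,0} = 1
G(7) = mex{1,1} = 0
G(8) = mex{0,2} = 1
G(9) = mex{1,0} = 2
G(10) = mex{2,1} = 0
G(11) = mex{0,0} = 1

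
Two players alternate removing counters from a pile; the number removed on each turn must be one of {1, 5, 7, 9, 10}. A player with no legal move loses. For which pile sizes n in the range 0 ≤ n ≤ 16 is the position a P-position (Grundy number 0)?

0, 2, 4, 6, 8

G(0) = 0
G(1) = mex{0} = 1
G(2) = mex{1} = 0
G(3) = mex{0} = 1
G(4) = mex{1} = 0
G(5) = mex{0,0} = 1
G(6) = mex{1,1} = 0
G(7) = mex{0,0,0} = 1
G(8) = mex{1,1,1} = 0
G(9) = mex{0,0,0,0} = 1
G(10) = mex{1,1,1,1,0} = 2
G(11) = mex{2,0,0,0,1} = 3
G(12) = mex{3,1,1,1,0} = 2
G(13) = mex{2,0,0,0,1} = 3
G(14) = mex{3,1,1,1,0} = 2
G(15) = mex{2,2,0,0,1} = 3
G(16) = mex{3,3,1,1,0} = 2
P-positions are exactly the n with G(n) = 0.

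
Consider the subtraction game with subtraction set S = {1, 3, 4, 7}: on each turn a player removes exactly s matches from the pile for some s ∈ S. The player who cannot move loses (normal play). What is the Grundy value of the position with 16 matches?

G(0) = 0
G(1) = mex{0} = 1
G(2) = mex{1} = 0
G(3) = mex{0,0} = 1
G(4) = mex{1,1,0} = 2
G(5) = mex{2,0,1} = 3
G(6) = mex{3,1,0} = 2
G(7) = mex{2,2,1,0} = 3
G(8) = mex{3,3,2,1} = 0
G(9) = mex{0,2,3,0} = 1
G(10) = mex{1,3,2,1} = 0
G(11) = mex{0,0,3,2} = 1
G(12) = mex{1,1,0,3} = 2
G(13) = mex{2,0,1,2} = 3
G(14) = mex{3,1,0,3} = 2
G(15) = mex{2,2,1,0} = 3
G(16) = mex{3,3,2,1} = 0

0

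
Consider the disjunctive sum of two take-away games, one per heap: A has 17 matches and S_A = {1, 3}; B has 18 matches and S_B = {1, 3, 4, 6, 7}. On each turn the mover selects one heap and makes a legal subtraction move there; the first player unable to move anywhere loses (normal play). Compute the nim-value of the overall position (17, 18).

Heap A, S = {1, 3}:
G(0) = 0
G(1) = mex{0} = 1
G(2) = mex{1} = 0
G(3) = mex{0,0} = 1
G(4) = mex{1,1} = 0
G(5) = mex{0,0} = 1
G(6) = mex{1,1} = 0
G(7) = mex{0,0} = 1
G(8) = mex{1,1} = 0
G(9) = mex{0,0} = 1
G(10) = mex{1,1} = 0
G(11) = mex{0,0} = 1
G(12) = mex{1,1} = 0
G(13) = mex{0,0} = 1
G(14) = mex{1,1} = 0
G(15) = mex{0,0} = 1
G(16) = mex{1,1} = 0
G(17) = mex{0,0} = 1
G_A(17) = 1.
Heap B, S = {1, 3, 4, 6, 7}:
G(0) = 0
G(1) = mex{0} = 1
G(2) = mex{1} = 0
G(3) = mex{0,0} = 1
G(4) = mex{1,1,0} = 2
G(5) = mex{2,0,1} = 3
G(6) = mex{3,1,0,0} = 2
G(7) = mex{2,2,1,1,0} = 3
G(8) = mex{3,3,2,0,1} = 4
G(9) = mex{4,2,3,1,0} = 5
G(10) = mex{5,3,2,2,1} = 0
G(11) = mex{0,4,3,3,2} = 1
G(12) = mex{1,5,4,2,3} = 0
G(13) = mex{0,0,5,3,2} = 1
G(14) = mex{1,1,0,4,3} = 2
G(15) = mex{2,0,1,5,4} = 3
G(16) = mex{3,1,0,0,5} = 2
G(17) = mex{2,2,1,1,0} = 3
G(18) = mex{3,3,2,0,1} = 4
G_B(18) = 4.
Combined Grundy value = 1 ⊕ 4 = 5.

5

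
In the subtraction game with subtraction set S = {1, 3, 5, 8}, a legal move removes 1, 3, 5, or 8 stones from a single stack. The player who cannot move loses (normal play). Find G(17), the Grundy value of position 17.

n :  0  1  2  3  4  5  6  7  8  9 10 11 12 13 14 15 16 17
G :  0  1  0  1  0  1  0  1  2  3  2  3  2  0  1  0  1  0

0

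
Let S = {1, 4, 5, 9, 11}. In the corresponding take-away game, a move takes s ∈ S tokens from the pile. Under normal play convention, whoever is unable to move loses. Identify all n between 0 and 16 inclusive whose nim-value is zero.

n :  0  1  2  3  4  5  6  7  8  9 10 11 12 13 14 15 16
G :  0  1  0  1  2  3  2  3  0  1  0  1  2  3  2  3  0
P-positions are exactly the n with G(n) = 0.

0, 2, 8, 10, 16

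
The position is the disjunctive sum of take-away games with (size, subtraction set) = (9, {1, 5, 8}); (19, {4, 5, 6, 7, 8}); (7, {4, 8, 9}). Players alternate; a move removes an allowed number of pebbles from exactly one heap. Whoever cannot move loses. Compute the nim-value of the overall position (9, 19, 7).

Heap A, S = {1, 5, 8}:
n : 0 1 2 3 4 5 6 7 8 9
G : 0 1 0 1 0 1 0 1 2 3
G_A(9) = 3.
Heap B, S = {4, 5, 6, 7, 8}:
G(0) = 0
G(1) = mex{} = 0
G(2) = mex{} = 0
G(3) = mex{} = 0
G(4) = mex{0} = 1
G(5) = mex{0,0} = 1
G(6) = mex{0,0,0} = 1
G(7) = mex{0,0,0,0} = 1
G(8) = mex{1,0,0,0,0} = 2
G(9) = mex{1,1,0,0,0} = 2
G(10) = mex{1,1,1,0,0} = 2
G(11) = mex{1,1,1,1,0} = 2
G(12) = mex{2,1,1,1,1} = 0
G(13) = mex{2,2,1,1,1} = 0
G(14) = mex{2,2,2,1,1} = 0
G(15) = mex{2,2,2,2,1} = 0
G(16) = mex{0,2,2,2,2} = 1
G(17) = mex{0,0,2,2,2} = 1
G(18) = mex{0,0,0,2,2} = 1
G(19) = mex{0,0,0,0,2} = 1
G_B(19) = 1.
Heap C, S = {4, 8, 9}:
n : 0 1 2 3 4 5 6 7
G : 0 0 0 0 1 1 1 1
G_C(7) = 1.
Combined Grundy value = 3 ⊕ 1 ⊕ 1 = 3.

3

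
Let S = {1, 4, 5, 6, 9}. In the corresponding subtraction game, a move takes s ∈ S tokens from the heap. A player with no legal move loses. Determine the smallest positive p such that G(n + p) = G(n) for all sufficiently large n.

n :  0  1  2  3  4  5  6  7  8  9 10 11 12 13 14 15 16 17 18 19 20 21
G :  0  1  0  1  2  3  2  3  4  5  0  1  0  1  2  3  2  3  4  5  0  1
G(n+10) = G(n) holds for n = 0,…,8 (a full window of length max(S) = 9), so the sequence is purely periodic with period 10.

10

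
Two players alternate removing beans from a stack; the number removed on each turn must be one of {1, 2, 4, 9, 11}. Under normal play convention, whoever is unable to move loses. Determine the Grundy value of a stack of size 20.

n :  0  1  2  3  4  5  6  7  8  9 10 11 12 13 14 15 16 17 18 19 20
G :  0  1  2  0  1  2  0  1  2  3  4  5  3  0  1  2  0  1  2  0  1

1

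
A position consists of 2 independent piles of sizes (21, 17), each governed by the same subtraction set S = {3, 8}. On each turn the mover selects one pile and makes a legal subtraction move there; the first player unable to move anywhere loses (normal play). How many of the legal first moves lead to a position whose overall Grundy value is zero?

4

All piles use S = {3, 8}:
G(0) = 0
G(1) = mex{} = 0
G(2) = mex{} = 0
G(3) = mex{0} = 1
G(4) = mex{0} = 1
G(5) = mex{0} = 1
G(6) = mex{1} = 0
G(7) = mex{1} = 0
G(8) = mex{1,0} = 2
G(9) = mex{0,0} = 1
G(10) = mex{0,0} = 1
G(11) = mex{2,1} = 0
G(12) = mex{1,1} = 0
G(13) = mex{1,1} = 0
G(14) = mex{0,0} = 1
G(15) = mex{0,0} = 1
G(16) = mex{0,2} = 1
G(17) = mex{1,1} = 0
G(18) = mex{1,1} = 0
G(19) = mex{1,0} = 2
G(20) = mex{0,0} = 1
G(21) = mex{0,0} = 1
Pile A: G(21) = 1.
Pile B: G(17) = 0.
Combined Grundy value = 1 ⊕ 0 = 1.
A winning move leaves total XOR = 0, i.e. changes one component's Grundy value g to g ⊕ X where X is the current total.
Pile A: need g' = 1⊕1 = 0. Options: 21−3→G=0, 21−8→G=0. Hits: 2.
Pile B: need g' = 0⊕1 = 1. Options: 17−3→G=1, 17−8→G=1. Hits: 2.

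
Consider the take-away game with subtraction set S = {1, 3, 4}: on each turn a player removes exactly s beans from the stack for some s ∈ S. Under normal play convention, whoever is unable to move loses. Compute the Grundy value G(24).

1

n :  0  1  2  3  4  5  6  7  8  9 10 11 12 13 14 15 16 17 18 19 20 21 22 23 24
G :  0  1  0  1  2  3  2  0  1  0  1  2  3  2  0  1  0  1  2  3  2  0  1  0  1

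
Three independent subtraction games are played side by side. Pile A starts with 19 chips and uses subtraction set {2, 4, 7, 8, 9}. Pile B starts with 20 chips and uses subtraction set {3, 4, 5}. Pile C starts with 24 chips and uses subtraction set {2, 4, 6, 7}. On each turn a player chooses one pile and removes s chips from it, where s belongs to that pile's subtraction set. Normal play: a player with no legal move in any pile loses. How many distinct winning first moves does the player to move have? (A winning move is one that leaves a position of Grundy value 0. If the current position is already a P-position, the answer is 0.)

4

Pile A, S = {2, 4, 7, 8, 9}:
n :  0  1  2  3  4  5  6  7  8  9 10 11 12 13 14 15 16 17 18 19
G :  0  0  1  1  2  2  0  3  1  4  2  0  0  1  1  2  2  0  3  1
G_A(19) = 1.
Pile B, S = {3, 4, 5}:
G(0) = 0
G(1) = mex{} = 0
G(2) = mex{} = 0
G(3) = mex{0} = 1
G(4) = mex{0,0} = 1
G(5) = mex{0,0,0} = 1
G(6) = mex{1,0,0} = 2
G(7) = mex{1,1,0} = 2
G(8) = mex{1,1,1} = 0
G(9) = mex{2,1,1} = 0
G(10) = mex{2,2,1} = 0
G(11) = mex{0,2,2} = 1
G(12) = mex{0,0,2} = 1
G(13) = mex{0,0,0} = 1
G(14) = mex{1,0,0} = 2
G(15) = mex{1,1,0} = 2
G(16) = mex{1,1,1} = 0
G(17) = mex{2,1,1} = 0
G(18) = mex{2,2,1} = 0
G(19) = mex{0,2,2} = 1
G(20) = mex{0,0,2} = 1
G_B(20) = 1.
Pile C, S = {2, 4, 6, 7}:
n :  0  1  2  3  4  5  6  7  8  9 10 11 12 13 14 15 16 17 18 19 20 21 22 23 24
G :  0  0  1  1  2  2  3  3  4  0  0  1  1  2  2  3  3  4  0  0  1  1  2  2  3
G_C(24) = 3.
Combined Grundy value = 1 ⊕ 1 ⊕ 3 = 3.
A winning move leaves total XOR = 0, i.e. changes one component's Grundy value g to g ⊕ X where X is the current total.
Pile A: need g' = 1⊕3 = 2. Options: 19−2→G=0, 19−4→G=2, 19−7→G=0, 19−8→G=0, 19−9→G=2. Hits: 2.
Pile B: need g' = 1⊕3 = 2. Options: 20−3→G=0, 20−4→G=0, 20−5→G=2. Hits: 1.
Pile C: need g' = 3⊕3 = 0. Options: 24−2→G=2, 24−4→G=1, 24−6→G=0, 24−7→G=4. Hits: 1.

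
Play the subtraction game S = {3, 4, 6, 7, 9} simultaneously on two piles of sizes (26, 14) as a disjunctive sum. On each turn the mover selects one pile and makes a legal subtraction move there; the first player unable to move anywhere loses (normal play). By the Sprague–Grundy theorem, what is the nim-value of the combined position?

0

All piles use S = {3, 4, 6, 7, 9}:
G(0) = 0
G(1) = mex{} = 0
G(2) = mex{} = 0
G(3) = mex{0} = 1
G(4) = mex{0,0} = 1
G(5) = mex{0,0} = 1
G(6) = mex{1,0,0} = 2
G(7) = mex{1,1,0,0} = 2
G(8) = mex{1,1,0,0} = 2
G(9) = mex{2,1,1,0,0} = 3
G(10) = mex{2,2,1,1,0} = 3
G(11) = mex{2,2,1,1,0} = 3
G(12) = mex{3,2,2,1,1} = 0
G(13) = mex{3,3,2,2,1} = 0
G(14) = mex{3,3,2,2,1} = 0
G(15) = mex{0,3,3,2,2} = 1
G(16) = mex{0,0,3,3,2} = 1
G(17) = mex{0,0,3,3,2} = 1
G(18) = mex{1,0,0,3,3} = 2
G(19) = mex{1,1,0,0,3} = 2
G(20) = mex{1,1,0,0,3} = 2
G(21) = mex{2,1,1,0,0} = 3
G(22) = mex{2,2,1,1,0} = 3
G(23) = mex{2,2,1,1,0} = 3
G(24) = mex{3,2,2,1,1} = 0
G(25) = mex{3,3,2,2,1} = 0
G(26) = mex{3,3,2,2,1} = 0
Pile A: G(26) = 0.
Pile B: G(14) = 0.
Combined Grundy value = 0 ⊕ 0 = 0.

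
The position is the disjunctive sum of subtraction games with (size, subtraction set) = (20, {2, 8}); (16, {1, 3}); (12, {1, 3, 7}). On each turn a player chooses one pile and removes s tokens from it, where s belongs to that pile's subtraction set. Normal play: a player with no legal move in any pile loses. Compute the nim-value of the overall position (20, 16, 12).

Pile A, S = {2, 8}:
n :  0  1  2  3  4  5  6  7  8  9 10 11 12 13 14 15 16 17 18 19 20
G :  0  0  1  1  0  0  1  1  2  2  0  0  1  1  0  0  1  1  2  2  0
G_A(20) = 0.
Pile B, S = {1, 3}:
n :  0  1  2  3  4  5  6  7  8  9 10 11 12 13 14 15 16
G :  0  1  0  1  0  1  0  1  0  1  0  1  0  1  0  1  0
G_B(16) = 0.
Pile C, S = {1, 3, 7}:
G(0) = 0
G(1) = mex{0} = 1
G(2) = mex{1} = 0
G(3) = mex{0,0} = 1
G(4) = mex{1,1} = 0
G(5) = mex{0,0} = 1
G(6) = mex{1,1} = 0
G(7) = mex{0,0,0} = 1
G(8) = mex{1,1,1} = 0
G(9) = mex{0,0,0} = 1
G(10) = mex{1,1,1} = 0
G(11) = mex{0,0,0} = 1
G(12) = mex{1,1,1} = 0
G_C(12) = 0.
Combined Grundy value = 0 ⊕ 0 ⊕ 0 = 0.

0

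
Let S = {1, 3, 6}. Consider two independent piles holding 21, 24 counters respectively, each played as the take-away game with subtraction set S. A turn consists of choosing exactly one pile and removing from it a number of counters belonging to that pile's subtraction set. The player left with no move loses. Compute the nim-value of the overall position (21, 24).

3

All piles use S = {1, 3, 6}:
n :  0  1  2  3  4  5  6  7  8  9 10 11 12 13 14 15 16 17 18 19 20 21 22 23 24
G :  0  1  0  1  0  1  2  3  2  0  1  0  1  0  1  2  3  2  0  1  0  1  0  1  2
Pile A: G(21) = 1.
Pile B: G(24) = 2.
Combined Grundy value = 1 ⊕ 2 = 3.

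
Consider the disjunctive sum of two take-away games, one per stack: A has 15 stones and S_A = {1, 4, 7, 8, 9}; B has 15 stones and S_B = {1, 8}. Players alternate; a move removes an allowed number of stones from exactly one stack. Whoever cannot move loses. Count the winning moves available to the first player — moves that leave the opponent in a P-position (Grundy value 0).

0

Stack A, S = {1, 4, 7, 8, 9}:
G(0) = 0
G(1) = mex{0} = 1
G(2) = mex{1} = 0
G(3) = mex{0} = 1
G(4) = mex{1,0} = 2
G(5) = mex{2,1} = 0
G(6) = mex{0,0} = 1
G(7) = mex{1,1,0} = 2
G(8) = mex{2,2,1,0} = 3
G(9) = mex{3,0,0,1,0} = 2
G(10) = mex{2,1,1,0,1} = 3
G(11) = mex{3,2,2,1,0} = 4
G(12) = mex{4,3,0,2,1} = 5
G(13) = mex{5,2,1,0,2} = 3
G(14) = mex{3,3,2,1,0} = 4
G(15) = mex{4,4,3,2,1} = 0
G_A(15) = 0.
Stack B, S = {1, 8}:
G(0) = 0
G(1) = mex{0} = 1
G(2) = mex{1} = 0
G(3) = mex{0} = 1
G(4) = mex{1} = 0
G(5) = mex{0} = 1
G(6) = mex{1} = 0
G(7) = mex{0} = 1
G(8) = mex{1,0} = 2
G(9) = mex{2,1} = 0
G(10) = mex{0,0} = 1
G(11) = mex{1,1} = 0
G(12) = mex{0,0} = 1
G(13) = mex{1,1} = 0
G(14) = mex{0,0} = 1
G(15) = mex{1,1} = 0
G_B(15) = 0.
Combined Grundy value = 0 ⊕ 0 = 0.
A winning move leaves total XOR = 0, i.e. changes one component's Grundy value g to g ⊕ X where X is the current total.
Stack A: target g' = 0⊕0 = 0, but every legal move changes the Grundy value (mex property), so 0 moves.
Stack B: target g' = 0⊕0 = 0, but every legal move changes the Grundy value (mex property), so 0 moves.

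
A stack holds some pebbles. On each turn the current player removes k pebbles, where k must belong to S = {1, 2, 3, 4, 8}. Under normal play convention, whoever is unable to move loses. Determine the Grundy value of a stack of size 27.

n :  0  1  2  3  4  5  6  7  8  9 10 11 12 13 14 15 16 17 18 19 20 21 22 23 24 25 26 27
G :  0  1  2  3  4  0  1  2  3  4  0  1  2  3  4  0  1  2  3  4  0  1  2  3  4  0  1  2

2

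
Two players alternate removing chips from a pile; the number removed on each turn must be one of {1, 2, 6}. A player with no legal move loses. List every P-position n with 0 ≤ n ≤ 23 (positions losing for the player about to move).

0, 3, 7, 10, 14, 17, 21

n :  0  1  2  3  4  5  6  7  8  9 10 11 12 13 14 15 16 17 18 19 20 21 22 23
G :  0  1  2  0  1  2  3  0  1  2  0  1  2  3  0  1  2  0  1  2  3  0  1  2
P-positions are exactly the n with G(n) = 0.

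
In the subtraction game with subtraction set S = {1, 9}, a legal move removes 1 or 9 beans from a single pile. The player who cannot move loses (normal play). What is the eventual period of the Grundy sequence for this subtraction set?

G(0) = 0
G(1) = mex{0} = 1
G(2) = mex{1} = 0
G(3) = mex{0} = 1
G(4) = mex{1} = 0
G(5) = mex{0} = 1
G(6) = mex{1} = 0
G(7) = mex{0} = 1
G(8) = mex{1} = 0
G(9) = mex{0,0} = 1
G(10) = mex{1,1} = 0
G(11) = mex{0,0} = 1
G(12) = mex{1,1} = 0
G(13) = mex{0,0} = 1
G(14) = mex{1,1} = 0
G(n+2) = G(n) holds for n = 0,…,8 (a full window of length max(S) = 9), so the sequence is purely periodic with period 2.

2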